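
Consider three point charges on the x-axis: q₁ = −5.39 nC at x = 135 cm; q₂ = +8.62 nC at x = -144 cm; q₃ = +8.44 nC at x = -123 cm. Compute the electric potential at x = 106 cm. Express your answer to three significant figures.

-103 V

The total potential is the scalar sum of each charge's contribution, V = Σ kqᵢ/rᵢ.
Distances from the field point to each charge: r₁ = 0.290 m, r₂ = 2.50 m, r₃ = 2.29 m.
V = k[(-5.39×10⁻⁹)/(0.290) + (8.62×10⁻⁹)/(2.50) + (8.44×10⁻⁹)/(2.29)] = -103 V.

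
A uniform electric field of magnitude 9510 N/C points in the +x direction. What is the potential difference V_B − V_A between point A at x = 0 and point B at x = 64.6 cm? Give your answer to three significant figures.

In a uniform field, potential decreases in the direction of E: V_B − V_A = −E·Δx.
V_B − V_A = −(9510 V/m)(0.646 m) = -6140 V.

-6140 V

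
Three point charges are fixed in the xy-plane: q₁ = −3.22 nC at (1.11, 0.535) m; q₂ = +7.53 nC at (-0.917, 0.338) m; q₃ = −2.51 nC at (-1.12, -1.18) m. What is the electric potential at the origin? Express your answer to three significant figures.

31.9 V

The total potential is the scalar sum of each charge's contribution, V = Σ kqᵢ/rᵢ.
Distances from the field point to each charge: r₁ = 1.23 m, r₂ = 0.977 m, r₃ = 1.63 m.
V = k[(-3.22×10⁻⁹)/(1.23) + (7.53×10⁻⁹)/(0.977) + (-2.51×10⁻⁹)/(1.63)] = 31.9 V.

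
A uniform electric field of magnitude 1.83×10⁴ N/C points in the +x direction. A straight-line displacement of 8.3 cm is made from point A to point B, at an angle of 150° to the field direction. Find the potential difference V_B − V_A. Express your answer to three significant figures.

Only the component of displacement along E changes the potential: ΔV = −E·d·cosθ.
ΔV = −(1.83×10⁴ V/m)(0.0830 m)cos150° = 1320 V.

1320 V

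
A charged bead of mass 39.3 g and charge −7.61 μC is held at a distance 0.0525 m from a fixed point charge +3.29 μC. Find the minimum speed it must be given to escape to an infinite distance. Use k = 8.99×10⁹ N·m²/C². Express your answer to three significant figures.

14.8 m/s

To just escape, total mechanical energy must reach zero at infinity: ½mv²_min + U = 0, so ½mv²_min = −U = |kQq|/r.
|U| = |kQq|/r = (8.99×10⁹ N·m²/C²)(3.29×10⁻⁶)(7.61×10⁻⁶)/(0.0525) = 4.29 J.
v_min = √(2|U|/m) = √(2·4.29/0.0393) = 14.8 m/s.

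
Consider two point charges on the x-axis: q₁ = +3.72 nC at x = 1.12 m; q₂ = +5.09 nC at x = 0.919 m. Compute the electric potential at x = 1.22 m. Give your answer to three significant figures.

486 V

Electric potential is a scalar, so the contributions from each charge add algebraically: V = Σ kqᵢ/rᵢ.
Distances from the field point to each charge: r₁ = 0.100 m, r₂ = 0.301 m.
V = k[(3.72×10⁻⁹)/(0.100) + (5.09×10⁻⁹)/(0.301)] = 486 V.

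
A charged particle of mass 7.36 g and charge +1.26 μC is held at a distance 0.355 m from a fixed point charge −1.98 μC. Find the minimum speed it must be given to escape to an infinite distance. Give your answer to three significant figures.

To just escape, total mechanical energy must reach zero at infinity: ½mv²_min + U = 0, so ½mv²_min = −U = |kQq|/r.
|U| = |kQq|/r = (8.99×10⁹ N·m²/C²)(1.98×10⁻⁶)(1.26×10⁻⁶)/(0.355) = 0.0632 J.
v_min = √(2|U|/m) = √(2·0.0632/7.36×10⁻³) = 4.14 m/s.

4.14 m/s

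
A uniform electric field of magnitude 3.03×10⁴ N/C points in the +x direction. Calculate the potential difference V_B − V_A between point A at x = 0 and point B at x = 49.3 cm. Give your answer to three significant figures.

-1.49×10⁴ V

In a uniform field, potential decreases in the direction of E: V_B − V_A = −E·Δx.
V_B − V_A = −(3.03×10⁴ V/m)(0.493 m) = -1.49×10⁴ V.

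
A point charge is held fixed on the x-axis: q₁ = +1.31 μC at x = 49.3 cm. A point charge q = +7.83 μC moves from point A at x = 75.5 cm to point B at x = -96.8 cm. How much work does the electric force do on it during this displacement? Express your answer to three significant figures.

0.289 J

The work done by the electric force is W_field = −ΔU = −q(V_B − V_A) = q(V_A − V_B).
At A: distance to the source charge is 0.262 m; V_A = kq₁/r = 4.50×10⁴ V.
At B: distance to the source charge is 1.46 m; V_B = kq₁/r = 8060 V.
ΔV = V_B − V_A = -3.69×10⁴ V.
W_field = −qΔV = −(7.83×10⁻⁶ C)(-3.69×10⁴ V) = 0.289 J.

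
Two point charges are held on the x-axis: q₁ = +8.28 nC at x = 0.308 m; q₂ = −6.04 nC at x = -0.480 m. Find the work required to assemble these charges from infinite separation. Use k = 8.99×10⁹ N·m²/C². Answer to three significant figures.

-5.71×10⁻⁷ J

The assembly work is the sum of pairwise potential energies, U = Σ_{i<j} kqᵢqⱼ/rᵢⱼ.
Pair separations: r₁₂ = 0.788 m.
U = (-5.71×10⁻⁷) = -5.71×10⁻⁷ J.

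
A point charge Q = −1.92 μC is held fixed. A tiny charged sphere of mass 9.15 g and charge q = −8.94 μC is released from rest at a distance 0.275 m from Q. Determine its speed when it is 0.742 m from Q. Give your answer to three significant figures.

Only the electrostatic force acts, so mechanical energy is conserved: ½mv² = U₁ − U₂ = kQq(1/r₁ − 1/r₂).
U₁ − U₂ = (8.99×10⁹ N·m²/C²)(-1.92×10⁻⁶ C)(-8.94×10⁻⁶ C)(1/0.275 − 1/0.742) = 0.353 J.
v = √(2·0.353/9.15×10⁻³) = 8.79 m/s.

8.79 m/s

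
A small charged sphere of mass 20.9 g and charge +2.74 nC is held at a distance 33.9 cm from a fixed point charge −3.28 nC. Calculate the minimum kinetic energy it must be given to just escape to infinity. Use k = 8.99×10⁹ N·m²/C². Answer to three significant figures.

To just escape, total mechanical energy must reach zero at infinity: ½mv²_min + U = 0, so ½mv²_min = −U = |kQq|/r.
|U| = |kQq|/r = (8.99×10⁹ N·m²/C²)(3.28×10⁻⁹)(2.74×10⁻⁹)/(0.339) = 2.38×10⁻⁷ J.

2.38×10⁻⁷ J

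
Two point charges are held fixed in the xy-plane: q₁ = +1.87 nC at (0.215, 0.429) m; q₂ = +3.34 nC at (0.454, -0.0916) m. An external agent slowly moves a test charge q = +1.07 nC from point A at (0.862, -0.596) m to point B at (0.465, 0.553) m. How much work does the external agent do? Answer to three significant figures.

4.99×10⁻⁸ J

For quasistatic motion the external work equals the change in potential energy: W_ext = qΔV = q(V_B − V_A).
At A: distances to the source charges are 1.21 m, 0.649 m; V_A = Σ kqᵢ/rᵢ = 60.2 V.
At B: distances to the source charges are 0.279 m, 0.645 m; V_B = Σ kqᵢ/rᵢ = 107 V.
ΔV = V_B − V_A = 46.7 V.
W_ext = qΔV = (1.07×10⁻⁹ C)(46.7 V) = 4.99×10⁻⁸ J.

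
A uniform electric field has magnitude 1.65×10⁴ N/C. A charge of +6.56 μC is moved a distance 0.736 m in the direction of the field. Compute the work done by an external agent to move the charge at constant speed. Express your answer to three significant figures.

The potential change for a displacement 0.736 m in the direction of the field is ΔV = −Ed = -1.21×10⁴ V.
W_ext = qΔV = -0.0797 J.

-0.0797 J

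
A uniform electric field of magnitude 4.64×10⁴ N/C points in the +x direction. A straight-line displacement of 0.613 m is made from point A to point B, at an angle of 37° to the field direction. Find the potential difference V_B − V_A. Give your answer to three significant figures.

-2.27×10⁴ V

Only the component of displacement along E changes the potential: ΔV = −E·d·cosθ.
ΔV = −(4.64×10⁴ V/m)(0.613 m)cos37° = -2.27×10⁴ V.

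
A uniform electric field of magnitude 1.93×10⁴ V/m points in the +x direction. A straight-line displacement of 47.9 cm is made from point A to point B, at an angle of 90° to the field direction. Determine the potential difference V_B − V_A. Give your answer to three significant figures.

Only the component of displacement along E changes the potential: ΔV = −E·d·cosθ.
ΔV = −(1.93×10⁴ V/m)(0.479 m)cos90° = 0 V.

0 V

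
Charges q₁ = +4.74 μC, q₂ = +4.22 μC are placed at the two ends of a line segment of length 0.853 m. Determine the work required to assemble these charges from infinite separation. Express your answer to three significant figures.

0.211 J

The assembly work is the sum of pairwise potential energies, U = Σ_{i<j} kqᵢqⱼ/rᵢⱼ.
The separation is r = 0.853 m.
U = (0.211) = 0.211 J.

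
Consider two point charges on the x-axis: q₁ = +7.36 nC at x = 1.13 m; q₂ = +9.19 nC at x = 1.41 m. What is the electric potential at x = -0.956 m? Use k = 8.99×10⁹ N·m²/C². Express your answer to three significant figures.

The total potential is the scalar sum of each charge's contribution, V = Σ kqᵢ/rᵢ.
Distances from the field point to each charge: r₁ = 2.09 m, r₂ = 2.37 m.
V = k[(7.36×10⁻⁹)/(2.09) + (9.19×10⁻⁹)/(2.37)] = 66.6 V.

66.6 V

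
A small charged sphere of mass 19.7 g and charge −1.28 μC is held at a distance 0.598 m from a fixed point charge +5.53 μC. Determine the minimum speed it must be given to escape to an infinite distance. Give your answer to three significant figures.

3.29 m/s

To just escape, total mechanical energy must reach zero at infinity: ½mv²_min + U = 0, so ½mv²_min = −U = |kQq|/r.
|U| = |kQq|/r = (8.99×10⁹ N·m²/C²)(5.53×10⁻⁶)(1.28×10⁻⁶)/(0.598) = 0.106 J.
v_min = √(2|U|/m) = √(2·0.106/0.0197) = 3.29 m/s.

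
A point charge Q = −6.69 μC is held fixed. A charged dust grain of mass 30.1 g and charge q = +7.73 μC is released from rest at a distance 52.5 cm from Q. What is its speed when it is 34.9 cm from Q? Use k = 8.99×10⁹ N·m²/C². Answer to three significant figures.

5.45 m/s

Only the electrostatic force acts, so mechanical energy is conserved: ½mv² = U₁ − U₂ = kQq(1/r₁ − 1/r₂).
U₁ − U₂ = (8.99×10⁹ N·m²/C²)(-6.69×10⁻⁶ C)(7.73×10⁻⁶ C)(1/0.525 − 1/0.349) = 0.447 J.
v = √(2·0.447/0.0301) = 5.45 m/s.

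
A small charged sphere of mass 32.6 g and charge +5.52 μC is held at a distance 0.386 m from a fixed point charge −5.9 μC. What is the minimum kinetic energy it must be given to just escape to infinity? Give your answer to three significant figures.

To just escape, total mechanical energy must reach zero at infinity: ½mv²_min + U = 0, so ½mv²_min = −U = |kQq|/r.
|U| = |kQq|/r = (8.99×10⁹ N·m²/C²)(5.90×10⁻⁶)(5.52×10⁻⁶)/(0.386) = 0.759 J.

0.759 J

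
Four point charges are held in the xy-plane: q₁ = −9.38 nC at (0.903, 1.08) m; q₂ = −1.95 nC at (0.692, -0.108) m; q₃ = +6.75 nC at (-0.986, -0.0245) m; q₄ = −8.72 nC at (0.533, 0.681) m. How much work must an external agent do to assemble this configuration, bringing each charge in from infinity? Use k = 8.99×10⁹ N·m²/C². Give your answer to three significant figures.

1.03×10⁻⁶ J

The work to assemble the configuration equals its total potential energy, U = Σ kqᵢqⱼ/rᵢⱼ over all pairs.
Pair separations: r₁₂ = 1.21 m, r₁₃ = 2.19 m, r₁₄ = 0.544 m, r₂₃ = 1.68 m, r₂₄ = 0.805 m, r₃₄ = 1.67 m.
Summing all 6 pair terms gives U = 1.03×10⁻⁶ J.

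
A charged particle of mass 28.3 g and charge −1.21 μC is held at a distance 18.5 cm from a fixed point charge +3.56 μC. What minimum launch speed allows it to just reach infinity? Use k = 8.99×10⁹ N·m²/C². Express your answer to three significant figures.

To just escape, total mechanical energy must reach zero at infinity: ½mv²_min + U = 0, so ½mv²_min = −U = |kQq|/r.
|U| = |kQq|/r = (8.99×10⁹ N·m²/C²)(3.56×10⁻⁶)(1.21×10⁻⁶)/(0.185) = 0.209 J.
v_min = √(2|U|/m) = √(2·0.209/0.0283) = 3.85 m/s.

3.85 m/s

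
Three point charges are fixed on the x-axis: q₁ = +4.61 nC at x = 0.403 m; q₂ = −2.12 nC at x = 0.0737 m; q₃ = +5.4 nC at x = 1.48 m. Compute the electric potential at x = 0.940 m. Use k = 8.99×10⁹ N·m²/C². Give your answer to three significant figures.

145 V

The total potential is the scalar sum of each charge's contribution, V = Σ kqᵢ/rᵢ.
Distances from the field point to each charge: r₁ = 0.537 m, r₂ = 0.866 m, r₃ = 0.540 m.
V = k[(4.61×10⁻⁹)/(0.537) + (-2.12×10⁻⁹)/(0.866) + (5.40×10⁻⁹)/(0.540)] = 145 V.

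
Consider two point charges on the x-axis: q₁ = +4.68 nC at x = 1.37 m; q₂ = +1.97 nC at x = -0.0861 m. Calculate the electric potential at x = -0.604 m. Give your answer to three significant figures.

55.5 V

Electric potential is a scalar, so the contributions from each charge add algebraically: V = Σ kqᵢ/rᵢ.
Distances from the field point to each charge: r₁ = 1.97 m, r₂ = 0.518 m.
V = k[(4.68×10⁻⁹)/(1.97) + (1.97×10⁻⁹)/(0.518)] = 55.5 V.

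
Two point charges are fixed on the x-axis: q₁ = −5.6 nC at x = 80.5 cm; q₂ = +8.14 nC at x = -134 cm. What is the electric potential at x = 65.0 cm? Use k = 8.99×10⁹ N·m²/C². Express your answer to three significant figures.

Electric potential is a scalar, so the contributions from each charge add algebraically: V = Σ kqᵢ/rᵢ.
Distances from the field point to each charge: r₁ = 0.155 m, r₂ = 1.99 m.
V = k[(-5.60×10⁻⁹)/(0.155) + (8.14×10⁻⁹)/(1.99)] = -288 V.

-288 V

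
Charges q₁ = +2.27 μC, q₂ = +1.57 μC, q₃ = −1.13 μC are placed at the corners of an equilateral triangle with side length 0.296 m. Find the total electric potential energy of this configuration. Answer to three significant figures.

The work to assemble the configuration equals its total potential energy, U = Σ kqᵢqⱼ/rᵢⱼ over all pairs.
All three pair separations equal the side length, 0.296 m.
U = (0.108) + (-0.0779) + (-0.0539) = -0.0235 J.

-0.0235 J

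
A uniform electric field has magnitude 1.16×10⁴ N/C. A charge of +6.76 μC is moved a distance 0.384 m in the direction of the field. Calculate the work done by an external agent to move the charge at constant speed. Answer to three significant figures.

-0.0301 J

The potential change for a displacement 0.384 m in the direction of the field is ΔV = −Ed = -4450 V.
W_ext = qΔV = -0.0301 J.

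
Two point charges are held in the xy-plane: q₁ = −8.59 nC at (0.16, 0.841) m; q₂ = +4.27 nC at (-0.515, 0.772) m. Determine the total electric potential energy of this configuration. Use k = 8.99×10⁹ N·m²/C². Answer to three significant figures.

-4.86×10⁻⁷ J

The assembly work is the sum of pairwise potential energies, U = Σ_{i<j} kqᵢqⱼ/rᵢⱼ.
Pair separations: r₁₂ = 0.679 m.
U = (-4.86×10⁻⁷) = -4.86×10⁻⁷ J.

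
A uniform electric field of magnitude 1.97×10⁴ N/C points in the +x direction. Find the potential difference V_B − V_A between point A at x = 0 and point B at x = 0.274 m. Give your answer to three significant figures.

In a uniform field, potential decreases in the direction of E: V_B − V_A = −E·Δx.
V_B − V_A = −(1.97×10⁴ V/m)(0.274 m) = -5400 V.

-5400 V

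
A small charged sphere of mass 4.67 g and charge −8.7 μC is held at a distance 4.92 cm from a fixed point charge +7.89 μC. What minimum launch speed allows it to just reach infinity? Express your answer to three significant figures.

To just escape, total mechanical energy must reach zero at infinity: ½mv²_min + U = 0, so ½mv²_min = −U = |kQq|/r.
|U| = |kQq|/r = (8.99×10⁹ N·m²/C²)(7.89×10⁻⁶)(8.70×10⁻⁶)/(0.0492) = 12.5 J.
v_min = √(2|U|/m) = √(2·12.5/4.67×10⁻³) = 73.3 m/s.

73.3 m/s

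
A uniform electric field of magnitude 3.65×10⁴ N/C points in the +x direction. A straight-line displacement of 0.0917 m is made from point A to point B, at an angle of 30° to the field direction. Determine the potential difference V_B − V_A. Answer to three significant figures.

-2900 V

Only the component of displacement along E changes the potential: ΔV = −E·d·cosθ.
ΔV = −(3.65×10⁴ V/m)(0.0917 m)cos30° = -2900 V.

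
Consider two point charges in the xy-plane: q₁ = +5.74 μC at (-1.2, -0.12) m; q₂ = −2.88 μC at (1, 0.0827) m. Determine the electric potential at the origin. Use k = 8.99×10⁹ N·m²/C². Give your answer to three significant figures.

1.70×10⁴ V

Electric potential is a scalar, so the contributions from each charge add algebraically: V = Σ kqᵢ/rᵢ.
Distances from the field point to each charge: r₁ = 1.21 m, r₂ = 1.00 m.
V = k[(5.74×10⁻⁶)/(1.21) + (-2.88×10⁻⁶)/(1.00)] = 1.70×10⁴ V.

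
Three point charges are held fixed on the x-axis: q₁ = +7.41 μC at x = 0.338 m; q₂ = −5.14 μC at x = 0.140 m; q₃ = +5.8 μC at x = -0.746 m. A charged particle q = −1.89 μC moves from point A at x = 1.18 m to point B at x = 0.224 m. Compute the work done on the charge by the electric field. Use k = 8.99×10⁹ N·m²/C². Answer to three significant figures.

0.0496 J

The work done by the electric force is W_field = −ΔU = −q(V_B − V_A) = q(V_A − V_B).
At A: distances to the source charges are 0.842 m, 1.04 m, 1.93 m; V_A = Σ kqᵢ/rᵢ = 6.18×10⁴ V.
At B: distances to the source charges are 0.114 m, 0.0840 m, 0.970 m; V_B = Σ kqᵢ/rᵢ = 8.80×10⁴ V.
ΔV = V_B − V_A = 2.62×10⁴ V.
W_field = −qΔV = −(-1.89×10⁻⁶ C)(2.62×10⁴ V) = 0.0496 J.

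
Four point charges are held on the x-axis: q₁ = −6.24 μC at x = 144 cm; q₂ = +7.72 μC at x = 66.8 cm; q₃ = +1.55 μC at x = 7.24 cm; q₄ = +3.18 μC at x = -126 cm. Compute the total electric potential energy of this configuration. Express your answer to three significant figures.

The work to assemble the configuration equals its total potential energy, U = Σ kqᵢqⱼ/rᵢⱼ over all pairs.
Pair separations: r₁₂ = 0.772 m, r₁₃ = 1.37 m, r₁₄ = 2.70 m, r₂₃ = 0.596 m, r₂₄ = 1.93 m, r₃₄ = 1.33 m.
Summing all 6 pair terms gives U = -0.362 J.

-0.362 J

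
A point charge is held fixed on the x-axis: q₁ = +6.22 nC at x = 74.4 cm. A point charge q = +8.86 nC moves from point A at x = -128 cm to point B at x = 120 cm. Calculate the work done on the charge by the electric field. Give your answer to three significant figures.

The work done by the electric force is W_field = −ΔU = −q(V_B − V_A) = q(V_A − V_B).
At A: distance to the source charge is 2.02 m; V_A = kq₁/r = 27.6 V.
At B: distance to the source charge is 0.456 m; V_B = kq₁/r = 123 V.
ΔV = V_B − V_A = 95.0 V.
W_field = −qΔV = −(8.86×10⁻⁹ C)(95.0 V) = -8.42×10⁻⁷ J.

-8.42×10⁻⁷ J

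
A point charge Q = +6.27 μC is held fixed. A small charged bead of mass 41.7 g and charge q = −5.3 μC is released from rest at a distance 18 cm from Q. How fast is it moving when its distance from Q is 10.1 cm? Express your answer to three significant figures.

7.89 m/s

Only the electrostatic force acts, so mechanical energy is conserved: ½mv² = U₁ − U₂ = kQq(1/r₁ − 1/r₂).
U₁ − U₂ = (8.99×10⁹ N·m²/C²)(6.27×10⁻⁶ C)(-5.30×10⁻⁶ C)(1/0.180 − 1/0.101) = 1.30 J.
v = √(2·1.30/0.0417) = 7.89 m/s.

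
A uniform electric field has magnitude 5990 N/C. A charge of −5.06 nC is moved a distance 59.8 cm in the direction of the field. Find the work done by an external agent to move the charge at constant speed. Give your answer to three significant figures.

The potential change for a displacement 59.8 cm in the direction of the field is ΔV = −Ed = -3580 V.
W_ext = qΔV = 1.81×10⁻⁵ J.

1.81×10⁻⁵ J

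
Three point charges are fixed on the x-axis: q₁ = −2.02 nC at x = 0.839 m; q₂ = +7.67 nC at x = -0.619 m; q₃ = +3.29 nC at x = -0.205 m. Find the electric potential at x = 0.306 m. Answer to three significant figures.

Electric potential is a scalar, so the contributions from each charge add algebraically: V = Σ kqᵢ/rᵢ.
Distances from the field point to each charge: r₁ = 0.533 m, r₂ = 0.925 m, r₃ = 0.511 m.
V = k[(-2.02×10⁻⁹)/(0.533) + (7.67×10⁻⁹)/(0.925) + (3.29×10⁻⁹)/(0.511)] = 98.4 V.

98.4 V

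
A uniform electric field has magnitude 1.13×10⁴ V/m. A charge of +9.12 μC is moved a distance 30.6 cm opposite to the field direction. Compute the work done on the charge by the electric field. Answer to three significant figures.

The potential change for a displacement 30.6 cm opposite to the field direction is ΔV = +Ed = 3460 V.
W_field = −qΔV = -0.0315 J.

-0.0315 J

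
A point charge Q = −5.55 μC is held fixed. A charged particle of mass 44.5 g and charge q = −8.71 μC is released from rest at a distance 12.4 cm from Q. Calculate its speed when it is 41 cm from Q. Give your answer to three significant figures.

Only the electrostatic force acts, so mechanical energy is conserved: ½mv² = U₁ − U₂ = kQq(1/r₁ − 1/r₂).
U₁ − U₂ = (8.99×10⁹ N·m²/C²)(-5.55×10⁻⁶ C)(-8.71×10⁻⁶ C)(1/0.124 − 1/0.410) = 2.44 J.
v = √(2·2.44/0.0445) = 10.5 m/s.

10.5 m/s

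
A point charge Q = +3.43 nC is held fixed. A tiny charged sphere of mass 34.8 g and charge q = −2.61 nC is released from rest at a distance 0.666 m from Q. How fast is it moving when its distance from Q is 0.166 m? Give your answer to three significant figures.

Only the electrostatic force acts, so mechanical energy is conserved: ½mv² = U₁ − U₂ = kQq(1/r₁ − 1/r₂).
U₁ − U₂ = (8.99×10⁹ N·m²/C²)(3.43×10⁻⁹ C)(-2.61×10⁻⁹ C)(1/0.666 − 1/0.166) = 3.64×10⁻⁷ J.
v = √(2·3.64×10⁻⁷/0.0348) = 4.57×10⁻³ m/s.

4.57×10⁻³ m/s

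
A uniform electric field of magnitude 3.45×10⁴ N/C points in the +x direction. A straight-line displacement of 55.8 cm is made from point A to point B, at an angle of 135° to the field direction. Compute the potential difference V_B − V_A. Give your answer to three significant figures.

1.36×10⁴ V

Only the component of displacement along E changes the potential: ΔV = −E·d·cosθ.
ΔV = −(3.45×10⁴ V/m)(0.558 m)cos135° = 1.36×10⁴ V.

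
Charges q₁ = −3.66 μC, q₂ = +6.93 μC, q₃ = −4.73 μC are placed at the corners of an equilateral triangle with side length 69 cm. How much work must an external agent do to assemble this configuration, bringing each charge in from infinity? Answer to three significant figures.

-0.532 J

The assembly work is the sum of pairwise potential energies, U = Σ_{i<j} kqᵢqⱼ/rᵢⱼ.
All three pair separations equal the side length, 0.690 m.
U = (-0.330) + (0.226) + (-0.427) = -0.532 J.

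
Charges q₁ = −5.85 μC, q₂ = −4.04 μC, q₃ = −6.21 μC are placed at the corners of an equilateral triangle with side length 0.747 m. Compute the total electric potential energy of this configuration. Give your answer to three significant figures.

The assembly work is the sum of pairwise potential energies, U = Σ_{i<j} kqᵢqⱼ/rᵢⱼ.
All three pair separations equal the side length, 0.747 m.
U = (0.284) + (0.437) + (0.302) = 1.02 J.

1.02 J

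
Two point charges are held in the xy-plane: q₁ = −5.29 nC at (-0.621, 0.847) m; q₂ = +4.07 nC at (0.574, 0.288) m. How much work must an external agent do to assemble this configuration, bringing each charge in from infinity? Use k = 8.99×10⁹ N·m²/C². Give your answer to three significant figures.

The work to assemble the configuration equals its total potential energy, U = Σ kqᵢqⱼ/rᵢⱼ over all pairs.
Pair separations: r₁₂ = 1.32 m.
U = (-1.47×10⁻⁷) = -1.47×10⁻⁷ J.

-1.47×10⁻⁷ J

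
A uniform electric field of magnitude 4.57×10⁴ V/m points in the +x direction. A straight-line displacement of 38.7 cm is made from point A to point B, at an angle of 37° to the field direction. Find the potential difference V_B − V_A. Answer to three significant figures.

-1.41×10⁴ V

Only the component of displacement along E changes the potential: ΔV = −E·d·cosθ.
ΔV = −(4.57×10⁴ V/m)(0.387 m)cos37° = -1.41×10⁴ V.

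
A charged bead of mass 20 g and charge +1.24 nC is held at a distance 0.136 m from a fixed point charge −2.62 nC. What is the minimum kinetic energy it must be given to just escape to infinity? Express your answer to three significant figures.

2.15×10⁻⁷ J

To just escape, total mechanical energy must reach zero at infinity: ½mv²_min + U = 0, so ½mv²_min = −U = |kQq|/r.
|U| = |kQq|/r = (8.99×10⁹ N·m²/C²)(2.62×10⁻⁹)(1.24×10⁻⁹)/(0.136) = 2.15×10⁻⁷ J.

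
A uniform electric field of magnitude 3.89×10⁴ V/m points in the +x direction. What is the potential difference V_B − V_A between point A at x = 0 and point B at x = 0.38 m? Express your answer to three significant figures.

-1.48×10⁴ V

In a uniform field, potential decreases in the direction of E: V_B − V_A = −E·Δx.
V_B − V_A = −(3.89×10⁴ V/m)(0.380 m) = -1.48×10⁴ V.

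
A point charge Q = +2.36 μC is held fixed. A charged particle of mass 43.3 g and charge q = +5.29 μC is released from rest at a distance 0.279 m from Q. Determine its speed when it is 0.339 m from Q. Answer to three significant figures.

Only the electrostatic force acts, so mechanical energy is conserved: ½mv² = U₁ − U₂ = kQq(1/r₁ − 1/r₂).
U₁ − U₂ = (8.99×10⁹ N·m²/C²)(2.36×10⁻⁶ C)(5.29×10⁻⁶ C)(1/0.279 − 1/0.339) = 0.0712 J.
v = √(2·0.0712/0.0433) = 1.81 m/s.

1.81 m/s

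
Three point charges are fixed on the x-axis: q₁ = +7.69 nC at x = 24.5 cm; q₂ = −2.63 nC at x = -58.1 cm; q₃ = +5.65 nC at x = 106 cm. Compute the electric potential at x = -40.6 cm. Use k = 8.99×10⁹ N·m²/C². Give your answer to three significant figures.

5.74 V

The total potential is the scalar sum of each charge's contribution, V = Σ kqᵢ/rᵢ.
Distances from the field point to each charge: r₁ = 0.651 m, r₂ = 0.175 m, r₃ = 1.47 m.
V = k[(7.69×10⁻⁹)/(0.651) + (-2.63×10⁻⁹)/(0.175) + (5.65×10⁻⁹)/(1.47)] = 5.74 V.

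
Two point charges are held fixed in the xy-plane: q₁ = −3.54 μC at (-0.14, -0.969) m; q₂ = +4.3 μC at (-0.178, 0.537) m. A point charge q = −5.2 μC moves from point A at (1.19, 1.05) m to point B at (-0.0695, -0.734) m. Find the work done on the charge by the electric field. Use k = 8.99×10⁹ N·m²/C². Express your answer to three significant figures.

The work done by the electric force is W_field = −ΔU = −q(V_B − V_A) = q(V_A − V_B).
At A: distances to the source charges are 2.42 m, 1.46 m; V_A = Σ kqᵢ/rᵢ = 1.33×10⁴ V.
At B: distances to the source charges are 0.245 m, 1.28 m; V_B = Σ kqᵢ/rᵢ = -9.94×10⁴ V.
ΔV = V_B − V_A = -1.13×10⁵ V.
W_field = −qΔV = −(-5.20×10⁻⁶ C)(-1.13×10⁵ V) = -0.586 J.

-0.586 J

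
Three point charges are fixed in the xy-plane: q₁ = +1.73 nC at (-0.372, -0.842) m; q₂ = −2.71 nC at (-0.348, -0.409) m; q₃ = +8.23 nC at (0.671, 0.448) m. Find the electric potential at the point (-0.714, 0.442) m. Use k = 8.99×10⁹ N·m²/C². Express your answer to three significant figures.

38.8 V

Electric potential is a scalar, so the contributions from each charge add algebraically: V = Σ kqᵢ/rᵢ.
Distances from the field point to each charge: r₁ = 1.33 m, r₂ = 0.926 m, r₃ = 1.39 m.
V = k[(1.73×10⁻⁹)/(1.33) + (-2.71×10⁻⁹)/(0.926) + (8.23×10⁻⁹)/(1.39)] = 38.8 V.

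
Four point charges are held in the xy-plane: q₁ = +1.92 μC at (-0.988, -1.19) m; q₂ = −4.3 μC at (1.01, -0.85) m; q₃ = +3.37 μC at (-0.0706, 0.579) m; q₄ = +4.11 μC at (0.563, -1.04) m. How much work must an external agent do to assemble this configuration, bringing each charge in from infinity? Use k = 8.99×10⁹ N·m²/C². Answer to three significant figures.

The work to assemble the configuration equals its total potential energy, U = Σ kqᵢqⱼ/rᵢⱼ over all pairs.
Pair separations: r₁₂ = 2.03 m, r₁₃ = 1.99 m, r₁₄ = 1.56 m, r₂₃ = 1.79 m, r₂₄ = 0.486 m, r₃₄ = 1.74 m.
Summing all 6 pair terms gives U = -0.290 J.

-0.290 J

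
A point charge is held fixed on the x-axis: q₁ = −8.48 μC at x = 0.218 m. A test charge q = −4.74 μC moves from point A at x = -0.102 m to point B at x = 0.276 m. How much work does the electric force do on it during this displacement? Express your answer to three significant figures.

-5.10 J

The work done by the electric force is W_field = −ΔU = −q(V_B − V_A) = q(V_A − V_B).
At A: distance to the source charge is 0.320 m; V_A = kq₁/r = -2.38×10⁵ V.
At B: distance to the source charge is 0.0580 m; V_B = kq₁/r = -1.31×10⁶ V.
ΔV = V_B − V_A = -1.08×10⁶ V.
W_field = −qΔV = −(-4.74×10⁻⁶ C)(-1.08×10⁶ V) = -5.10 J.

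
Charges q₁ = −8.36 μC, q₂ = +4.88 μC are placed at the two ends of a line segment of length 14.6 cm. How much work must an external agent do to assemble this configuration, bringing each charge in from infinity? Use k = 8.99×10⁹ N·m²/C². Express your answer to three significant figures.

-2.51 J

The assembly work is the sum of pairwise potential energies, U = Σ_{i<j} kqᵢqⱼ/rᵢⱼ.
The separation is r = 0.146 m.
U = (-2.51) = -2.51 J.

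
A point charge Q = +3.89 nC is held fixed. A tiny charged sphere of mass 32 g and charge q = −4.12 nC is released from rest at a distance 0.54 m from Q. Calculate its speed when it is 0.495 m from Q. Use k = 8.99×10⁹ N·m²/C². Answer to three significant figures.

Only the electrostatic force acts, so mechanical energy is conserved: ½mv² = U₁ − U₂ = kQq(1/r₁ − 1/r₂).
U₁ − U₂ = (8.99×10⁹ N·m²/C²)(3.89×10⁻⁹ C)(-4.12×10⁻⁹ C)(1/0.540 − 1/0.495) = 2.43×10⁻⁸ J.
v = √(2·2.43×10⁻⁸/0.0320) = 1.23×10⁻³ m/s.

1.23×10⁻³ m/s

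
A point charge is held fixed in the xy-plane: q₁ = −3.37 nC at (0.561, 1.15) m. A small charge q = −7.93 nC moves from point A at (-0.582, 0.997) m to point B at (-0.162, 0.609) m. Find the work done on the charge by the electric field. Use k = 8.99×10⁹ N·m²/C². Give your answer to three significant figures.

The work done by the electric force is W_field = −ΔU = −q(V_B − V_A) = q(V_A − V_B).
At A: distance to the source charge is 1.15 m; V_A = kq₁/r = -26.3 V.
At B: distance to the source charge is 0.903 m; V_B = kq₁/r = -33.6 V.
ΔV = V_B − V_A = -7.28 V.
W_field = −qΔV = −(-7.93×10⁻⁹ C)(-7.28 V) = -5.77×10⁻⁸ J.

-5.77×10⁻⁸ J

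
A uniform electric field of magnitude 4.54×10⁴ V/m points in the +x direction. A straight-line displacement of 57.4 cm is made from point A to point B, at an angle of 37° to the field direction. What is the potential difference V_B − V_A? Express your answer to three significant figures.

Only the component of displacement along E changes the potential: ΔV = −E·d·cosθ.
ΔV = −(4.54×10⁴ V/m)(0.574 m)cos37° = -2.08×10⁴ V.

-2.08×10⁴ V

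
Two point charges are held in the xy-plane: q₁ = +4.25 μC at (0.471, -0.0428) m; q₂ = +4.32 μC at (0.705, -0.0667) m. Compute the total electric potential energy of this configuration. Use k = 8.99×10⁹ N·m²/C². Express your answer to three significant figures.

The assembly work is the sum of pairwise potential energies, U = Σ_{i<j} kqᵢqⱼ/rᵢⱼ.
Pair separations: r₁₂ = 0.235 m.
U = (0.702) = 0.702 J.

0.702 J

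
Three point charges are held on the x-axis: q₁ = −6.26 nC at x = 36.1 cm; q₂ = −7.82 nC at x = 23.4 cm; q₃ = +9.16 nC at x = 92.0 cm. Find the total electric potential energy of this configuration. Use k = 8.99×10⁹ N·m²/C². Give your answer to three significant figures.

The work to assemble the configuration equals its total potential energy, U = Σ kqᵢqⱼ/rᵢⱼ over all pairs.
Pair separations: r₁₂ = 0.127 m, r₁₃ = 0.559 m, r₂₃ = 0.686 m.
U = (3.47×10⁻⁶) + (-9.22×10⁻⁷) + (-9.39×10⁻⁷) = 1.60×10⁻⁶ J.

1.60×10⁻⁶ J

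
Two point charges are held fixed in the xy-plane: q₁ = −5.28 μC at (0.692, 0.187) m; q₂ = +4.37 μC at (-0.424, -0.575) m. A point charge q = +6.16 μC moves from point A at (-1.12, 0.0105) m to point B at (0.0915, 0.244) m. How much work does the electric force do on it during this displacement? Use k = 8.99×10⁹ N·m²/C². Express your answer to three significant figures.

0.340 J

The work done by the electric force is W_field = −ΔU = −q(V_B − V_A) = q(V_A − V_B).
At A: distances to the source charges are 1.82 m, 0.910 m; V_A = Σ kqᵢ/rᵢ = 1.71×10⁴ V.
At B: distances to the source charges are 0.603 m, 0.968 m; V_B = Σ kqᵢ/rᵢ = -3.81×10⁴ V.
ΔV = V_B − V_A = -5.52×10⁴ V.
W_field = −qΔV = −(6.16×10⁻⁶ C)(-5.52×10⁴ V) = 0.340 J.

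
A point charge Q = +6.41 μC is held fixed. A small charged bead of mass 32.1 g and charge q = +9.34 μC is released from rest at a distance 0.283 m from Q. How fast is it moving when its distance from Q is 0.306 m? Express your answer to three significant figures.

Only the electrostatic force acts, so mechanical energy is conserved: ½mv² = U₁ − U₂ = kQq(1/r₁ − 1/r₂).
U₁ − U₂ = (8.99×10⁹ N·m²/C²)(6.41×10⁻⁶ C)(9.34×10⁻⁶ C)(1/0.283 − 1/0.306) = 0.143 J.
v = √(2·0.143/0.0321) = 2.98 m/s.

2.98 m/s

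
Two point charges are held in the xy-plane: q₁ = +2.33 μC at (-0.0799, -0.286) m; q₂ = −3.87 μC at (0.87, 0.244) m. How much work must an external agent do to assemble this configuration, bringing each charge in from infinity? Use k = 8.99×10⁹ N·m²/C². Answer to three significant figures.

-0.0745 J

The work to assemble the configuration equals its total potential energy, U = Σ kqᵢqⱼ/rᵢⱼ over all pairs.
Pair separations: r₁₂ = 1.09 m.
U = (-0.0745) = -0.0745 J.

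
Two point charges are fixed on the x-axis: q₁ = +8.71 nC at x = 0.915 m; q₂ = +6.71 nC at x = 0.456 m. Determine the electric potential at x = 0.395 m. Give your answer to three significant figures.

Electric potential is a scalar, so the contributions from each charge add algebraically: V = Σ kqᵢ/rᵢ.
Distances from the field point to each charge: r₁ = 0.520 m, r₂ = 0.0610 m.
V = k[(8.71×10⁻⁹)/(0.520) + (6.71×10⁻⁹)/(0.0610)] = 1140 V.

1140 V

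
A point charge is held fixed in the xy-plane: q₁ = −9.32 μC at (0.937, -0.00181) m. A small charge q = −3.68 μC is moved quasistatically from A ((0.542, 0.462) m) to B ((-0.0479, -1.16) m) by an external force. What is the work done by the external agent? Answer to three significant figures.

-0.303 J

For quasistatic motion the external work equals the change in potential energy: W_ext = qΔV = q(V_B − V_A).
At A: distance to the source charge is 0.609 m; V_A = kq₁/r = -1.38×10⁵ V.
At B: distance to the source charge is 1.52 m; V_B = kq₁/r = -5.51×10⁴ V.
ΔV = V_B − V_A = 8.24×10⁴ V.
W_ext = qΔV = (-3.68×10⁻⁶ C)(8.24×10⁴ V) = -0.303 J.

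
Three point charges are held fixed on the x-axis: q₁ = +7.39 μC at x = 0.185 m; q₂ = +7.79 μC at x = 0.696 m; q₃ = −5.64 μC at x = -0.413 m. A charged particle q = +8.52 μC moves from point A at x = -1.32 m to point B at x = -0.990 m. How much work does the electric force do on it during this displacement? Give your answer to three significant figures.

The work done by the electric force is W_field = −ΔU = −q(V_B − V_A) = q(V_A − V_B).
At A: distances to the source charges are 1.51 m, 2.02 m, 0.907 m; V_A = Σ kqᵢ/rᵢ = 2.30×10⁴ V.
At B: distances to the source charges are 1.18 m, 1.69 m, 0.577 m; V_B = Σ kqᵢ/rᵢ = 1.02×10⁴ V.
ΔV = V_B − V_A = -1.28×10⁴ V.
W_field = −qΔV = −(8.52×10⁻⁶ C)(-1.28×10⁴ V) = 0.109 J.

0.109 J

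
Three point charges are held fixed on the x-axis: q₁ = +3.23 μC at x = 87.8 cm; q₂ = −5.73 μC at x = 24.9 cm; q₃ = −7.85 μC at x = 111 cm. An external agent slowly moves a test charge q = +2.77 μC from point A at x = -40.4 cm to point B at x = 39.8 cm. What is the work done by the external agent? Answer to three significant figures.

For quasistatic motion the external work equals the change in potential energy: W_ext = qΔV = q(V_B − V_A).
At A: distances to the source charges are 1.28 m, 0.653 m, 1.51 m; V_A = Σ kqᵢ/rᵢ = -1.03×10⁵ V.
At B: distances to the source charges are 0.480 m, 0.149 m, 0.712 m; V_B = Σ kqᵢ/rᵢ = -3.84×10⁵ V.
ΔV = V_B − V_A = -2.81×10⁵ V.
W_ext = qΔV = (2.77×10⁻⁶ C)(-2.81×10⁵ V) = -0.780 J.

-0.780 J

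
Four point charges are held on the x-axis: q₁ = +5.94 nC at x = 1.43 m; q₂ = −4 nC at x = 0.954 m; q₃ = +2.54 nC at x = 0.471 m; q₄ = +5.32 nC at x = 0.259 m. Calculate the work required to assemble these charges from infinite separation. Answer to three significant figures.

4.39×10⁻⁸ J

The assembly work is the sum of pairwise potential energies, U = Σ_{i<j} kqᵢqⱼ/rᵢⱼ.
Pair separations: r₁₂ = 0.476 m, r₁₃ = 0.959 m, r₁₄ = 1.17 m, r₂₃ = 0.483 m, r₂₄ = 0.695 m, r₃₄ = 0.212 m.
Summing all 6 pair terms gives U = 4.39×10⁻⁸ J.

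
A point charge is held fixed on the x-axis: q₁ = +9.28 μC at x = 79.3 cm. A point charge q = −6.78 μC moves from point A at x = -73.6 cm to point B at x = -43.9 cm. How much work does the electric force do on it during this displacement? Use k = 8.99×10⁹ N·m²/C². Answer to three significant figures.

The work done by the electric force is W_field = −ΔU = −q(V_B − V_A) = q(V_A − V_B).
At A: distance to the source charge is 1.53 m; V_A = kq₁/r = 5.46×10⁴ V.
At B: distance to the source charge is 1.23 m; V_B = kq₁/r = 6.77×10⁴ V.
ΔV = V_B − V_A = 1.32×10⁴ V.
W_field = −qΔV = −(-6.78×10⁻⁶ C)(1.32×10⁴ V) = 0.0892 J.

0.0892 J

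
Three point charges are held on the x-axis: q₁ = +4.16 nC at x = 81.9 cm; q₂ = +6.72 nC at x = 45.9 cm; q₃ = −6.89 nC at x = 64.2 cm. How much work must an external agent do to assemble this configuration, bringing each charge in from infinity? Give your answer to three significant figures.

The assembly work is the sum of pairwise potential energies, U = Σ_{i<j} kqᵢqⱼ/rᵢⱼ.
Pair separations: r₁₂ = 0.360 m, r₁₃ = 0.177 m, r₂₃ = 0.183 m.
U = (6.98×10⁻⁷) + (-1.46×10⁻⁶) + (-2.27×10⁻⁶) = -3.03×10⁻⁶ J.

-3.03×10⁻⁶ J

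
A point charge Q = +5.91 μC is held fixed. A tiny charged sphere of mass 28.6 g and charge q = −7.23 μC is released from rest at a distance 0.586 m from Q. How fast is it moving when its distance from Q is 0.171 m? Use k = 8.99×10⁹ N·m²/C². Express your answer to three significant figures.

10.5 m/s

Only the electrostatic force acts, so mechanical energy is conserved: ½mv² = U₁ − U₂ = kQq(1/r₁ − 1/r₂).
U₁ − U₂ = (8.99×10⁹ N·m²/C²)(5.91×10⁻⁶ C)(-7.23×10⁻⁶ C)(1/0.586 − 1/0.171) = 1.59 J.
v = √(2·1.59/0.0286) = 10.5 m/s.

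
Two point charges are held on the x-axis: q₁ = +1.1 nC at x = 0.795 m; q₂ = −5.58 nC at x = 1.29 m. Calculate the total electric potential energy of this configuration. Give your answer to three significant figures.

-1.11×10⁻⁷ J

The work to assemble the configuration equals its total potential energy, U = Σ kqᵢqⱼ/rᵢⱼ over all pairs.
Pair separations: r₁₂ = 0.495 m.
U = (-1.11×10⁻⁷) = -1.11×10⁻⁷ J.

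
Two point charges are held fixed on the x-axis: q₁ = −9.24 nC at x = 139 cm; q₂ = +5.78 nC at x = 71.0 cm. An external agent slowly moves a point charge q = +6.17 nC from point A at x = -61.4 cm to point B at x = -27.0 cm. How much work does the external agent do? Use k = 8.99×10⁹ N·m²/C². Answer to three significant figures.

3.20×10⁻⁸ J

For quasistatic motion the external work equals the change in potential energy: W_ext = qΔV = q(V_B − V_A).
At A: distances to the source charges are 2.00 m, 1.32 m; V_A = Σ kqᵢ/rᵢ = -2.20 V.
At B: distances to the source charges are 1.66 m, 0.980 m; V_B = Σ kqᵢ/rᵢ = 2.98 V.
ΔV = V_B − V_A = 5.19 V.
W_ext = qΔV = (6.17×10⁻⁹ C)(5.19 V) = 3.20×10⁻⁸ J.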